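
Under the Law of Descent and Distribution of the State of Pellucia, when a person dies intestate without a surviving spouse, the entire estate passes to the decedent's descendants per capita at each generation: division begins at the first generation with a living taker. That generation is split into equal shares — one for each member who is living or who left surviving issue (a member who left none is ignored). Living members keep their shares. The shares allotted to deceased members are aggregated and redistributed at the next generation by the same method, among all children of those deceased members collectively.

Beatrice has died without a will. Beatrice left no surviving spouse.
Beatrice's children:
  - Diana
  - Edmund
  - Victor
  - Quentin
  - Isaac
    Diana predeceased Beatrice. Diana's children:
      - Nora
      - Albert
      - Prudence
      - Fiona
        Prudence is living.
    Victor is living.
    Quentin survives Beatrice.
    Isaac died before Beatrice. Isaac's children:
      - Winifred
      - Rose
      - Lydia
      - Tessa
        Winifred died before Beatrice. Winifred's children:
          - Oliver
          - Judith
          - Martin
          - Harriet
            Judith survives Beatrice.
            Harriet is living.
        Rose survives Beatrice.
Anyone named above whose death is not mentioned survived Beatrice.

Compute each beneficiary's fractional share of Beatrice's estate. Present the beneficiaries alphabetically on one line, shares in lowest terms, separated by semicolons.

There is no surviving spouse, so the entire estate passes to Beatrice's descendants per capita at each generation.
At generation 1 (Diana, Edmund, Victor, Quentin, Isaac) there are 5 shares of (1)/5 = 1/5 each.
Living: Edmund, Victor, and Quentin — each takes 1/5.
Deceased: Diana and Isaac. Their combined 2/5 is pooled and carried to generation 2.
At generation 2 (Nora, Albert, Prudence, Fiona, Winifred, Rose, Lydia, Tessa) there are 8 shares of (2/5)/8 = 1/20 each.
Living: Nora, Albert, Prudence, Fiona, Rose, Lydia, and Tessa — each takes 1/20.
Deceased: Winifred. That 1/20 share is carried to generation 3.
At generation 3 (Oliver, Judith, Martin, Harriet) there are 4 shares of (1/20)/4 = 1/80 each.
Living: Oliver, Judith, Martin, and Harriet — each takes 1/80.

Albert 1/20; Edmund 1/5; Fiona 1/20; Harriet 1/80; Judith 1/80; Lydia 1/20; Martin 1/80; Nora 1/20; Oliver 1/80; Prudence 1/20; Quentin 1/5; Rose 1/20; Tessa 1/20; Victor 1/5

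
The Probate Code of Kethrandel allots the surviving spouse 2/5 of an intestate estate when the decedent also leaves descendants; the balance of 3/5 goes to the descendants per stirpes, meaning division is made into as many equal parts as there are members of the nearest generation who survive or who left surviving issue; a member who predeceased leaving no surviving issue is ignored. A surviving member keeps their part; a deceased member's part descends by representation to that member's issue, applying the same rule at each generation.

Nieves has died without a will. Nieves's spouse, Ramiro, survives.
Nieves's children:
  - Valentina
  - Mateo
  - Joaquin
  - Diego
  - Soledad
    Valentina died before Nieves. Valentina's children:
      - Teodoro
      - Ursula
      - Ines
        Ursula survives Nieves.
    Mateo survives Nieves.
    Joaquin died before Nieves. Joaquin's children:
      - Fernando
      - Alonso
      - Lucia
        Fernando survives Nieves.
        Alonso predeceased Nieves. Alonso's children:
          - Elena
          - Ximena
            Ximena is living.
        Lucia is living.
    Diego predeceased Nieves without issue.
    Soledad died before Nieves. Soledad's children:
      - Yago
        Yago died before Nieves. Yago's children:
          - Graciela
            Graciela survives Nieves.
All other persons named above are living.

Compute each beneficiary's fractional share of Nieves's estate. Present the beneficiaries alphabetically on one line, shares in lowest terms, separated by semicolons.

Ramiro, as surviving spouse, takes 2/5.
The remaining 3/5 passes to Nieves's descendants per stirpes.
Diego left no surviving issue, so that branch lapses and is disregarded.
The 3/5 is divided into 4 equal shares of 3/20 among Valentina, Mateo, Joaquin, Soledad.
Valentina predeceased; the 3/20 allotted to Valentina's branch passes to Valentina's issue by representation.
The 3/20 is divided into 3 equal shares of 1/20 among Teodoro, Ursula, Ines.
Teodoro is living and takes 1/20.
Ursula is living and takes 1/20.
Ines is living and takes 1/20.
Mateo is living and takes 3/20.
Joaquin predeceased; the 3/20 allotted to Joaquin's branch passes to Joaquin's issue by representation.
The 3/20 is divided into 3 equal shares of 1/20 among Fernando, Alonso, Lucia.
Fernando is living and takes 1/20.
Alonso predeceased; the 1/20 allotted to Alonso's branch passes to Alonso's issue by representation.
The 1/20 is divided into 2 equal shares of 1/40 among Elena, Ximena.
Elena is living and takes 1/40.
Ximena is living and takes 1/40.
Lucia is living and takes 1/20.
Soledad predeceased; the 3/20 allotted to Soledad's branch passes to Soledad's issue by representation.
Yago's line is the sole branch at this level, so the full 3/20 passes to Yago's issue by representation.
Graciela is the sole taker at this level and receives the full 3/20.

Elena 1/40; Fernando 1/20; Graciela 3/20; Ines 1/20; Lucia 1/20; Mateo 3/20; Ramiro 2/5; Teodoro 1/20; Ursula 1/20; Ximena 1/40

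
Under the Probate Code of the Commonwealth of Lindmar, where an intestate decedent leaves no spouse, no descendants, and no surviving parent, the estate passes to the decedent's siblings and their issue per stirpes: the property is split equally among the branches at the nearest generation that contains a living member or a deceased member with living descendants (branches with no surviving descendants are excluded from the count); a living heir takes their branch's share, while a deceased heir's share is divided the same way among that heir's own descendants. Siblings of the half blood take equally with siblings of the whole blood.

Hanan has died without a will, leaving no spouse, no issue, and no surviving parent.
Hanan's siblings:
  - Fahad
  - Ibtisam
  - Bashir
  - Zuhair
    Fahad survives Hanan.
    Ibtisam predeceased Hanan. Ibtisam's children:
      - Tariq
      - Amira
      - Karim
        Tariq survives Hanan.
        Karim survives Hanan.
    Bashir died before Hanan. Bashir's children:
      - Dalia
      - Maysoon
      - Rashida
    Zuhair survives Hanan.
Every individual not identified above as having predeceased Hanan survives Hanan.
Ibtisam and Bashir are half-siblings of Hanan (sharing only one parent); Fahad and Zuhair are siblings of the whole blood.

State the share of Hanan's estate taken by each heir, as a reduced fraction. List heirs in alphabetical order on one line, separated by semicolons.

No spouse, descendants, or parent survives, so the estate passes to Hanan's siblings per stirpes.
Half-blood and whole-blood siblings take equally under the stated rule.
The estate is divided into 4 equal shares of 1/4 among Fahad, Ibtisam, Bashir, Zuhair.
Fahad is living and takes 1/4.
Ibtisam predeceased; the 1/4 allotted to Ibtisam's branch passes to Ibtisam's issue by representation.
The 1/4 is divided into 3 equal shares of 1/12 among Tariq, Amira, Karim.
Tariq is living and takes 1/12.
Amira is living and takes 1/12.
Karim is living and takes 1/12.
Bashir predeceased; the 1/4 allotted to Bashir's branch passes to Bashir's issue by representation.
The 1/4 is divided into 3 equal shares of 1/12 among Dalia, Maysoon, Rashida.
Dalia is living and takes 1/12.
Maysoon is living and takes 1/12.
Rashida is living and takes 1/12.
Zuhair is living and takes 1/4.

Amira 1/12; Dalia 1/12; Fahad 1/4; Karim 1/12; Maysoon 1/12; Rashida 1/12; Tariq 1/12; Zuhair 1/4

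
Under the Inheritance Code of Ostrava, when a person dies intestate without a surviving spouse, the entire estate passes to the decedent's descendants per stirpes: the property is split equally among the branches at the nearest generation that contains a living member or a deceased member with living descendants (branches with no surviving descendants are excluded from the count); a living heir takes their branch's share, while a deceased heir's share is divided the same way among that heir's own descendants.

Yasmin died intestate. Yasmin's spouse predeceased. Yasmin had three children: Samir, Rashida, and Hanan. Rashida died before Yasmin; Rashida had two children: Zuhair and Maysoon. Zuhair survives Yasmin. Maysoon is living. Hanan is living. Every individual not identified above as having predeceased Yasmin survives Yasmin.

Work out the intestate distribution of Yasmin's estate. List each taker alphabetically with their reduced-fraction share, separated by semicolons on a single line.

Hanan 1/3; Maysoon 1/6; Samir 1/3; Zuhair 1/6

There is no surviving spouse, so the entire estate passes to Yasmin's descendants per stirpes.
The estate is divided into 3 equal shares of 1/3 among Samir, Rashida, Hanan.
Samir is living and takes 1/3.
Rashida predeceased; the 1/3 allotted to Rashida's branch passes to Rashida's issue by representation.
The 1/3 is divided into 2 equal shares of 1/6 among Zuhair, Maysoon.
Zuhair is living and takes 1/6.
Maysoon is living and takes 1/6.
Hanan is living and takes 1/3.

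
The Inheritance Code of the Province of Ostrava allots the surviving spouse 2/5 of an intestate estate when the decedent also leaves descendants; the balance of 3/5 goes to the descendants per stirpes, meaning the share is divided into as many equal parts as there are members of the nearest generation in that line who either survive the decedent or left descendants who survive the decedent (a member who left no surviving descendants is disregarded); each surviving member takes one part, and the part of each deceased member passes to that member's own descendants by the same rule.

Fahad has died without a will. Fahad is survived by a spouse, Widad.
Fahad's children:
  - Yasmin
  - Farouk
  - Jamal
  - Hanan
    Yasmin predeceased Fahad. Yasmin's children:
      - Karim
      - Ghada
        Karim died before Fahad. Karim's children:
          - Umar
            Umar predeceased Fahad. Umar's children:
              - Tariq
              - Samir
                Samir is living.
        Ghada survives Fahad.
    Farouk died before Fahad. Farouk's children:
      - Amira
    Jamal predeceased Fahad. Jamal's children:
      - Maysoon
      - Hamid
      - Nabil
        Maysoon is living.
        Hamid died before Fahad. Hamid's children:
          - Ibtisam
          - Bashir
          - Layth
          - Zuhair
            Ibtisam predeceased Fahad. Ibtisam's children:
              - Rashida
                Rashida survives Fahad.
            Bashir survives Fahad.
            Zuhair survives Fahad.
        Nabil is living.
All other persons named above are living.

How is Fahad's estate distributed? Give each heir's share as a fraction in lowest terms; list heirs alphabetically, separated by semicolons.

Widad, as surviving spouse, takes 2/5.
The remaining 3/5 passes to Fahad's descendants per stirpes.
The 3/5 is divided into 4 equal shares of 3/20 among Yasmin, Farouk, Jamal, Hanan.
Yasmin predeceased; the 3/20 allotted to Yasmin's branch passes to Yasmin's issue by representation.
The 3/20 is divided into 2 equal shares of 3/40 among Karim, Ghada.
Karim predeceased; the 3/40 allotted to Karim's branch passes to Karim's issue by representation.
Umar's line is the sole branch at this level, so the full 3/40 passes to Umar's issue by representation.
The 3/40 is divided into 2 equal shares of 3/80 among Tariq, Samir.
Tariq is living and takes 3/80.
Samir is living and takes 3/80.
Ghada is living and takes 3/40.
Farouk predeceased; the 3/20 allotted to Farouk's branch passes to Farouk's issue by representation.
Amira is the sole taker at this level and receives the full 3/20.
Jamal predeceased; the 3/20 allotted to Jamal's branch passes to Jamal's issue by representation.
The 3/20 is divided into 3 equal shares of 1/20 among Maysoon, Hamid, Nabil.
Maysoon is living and takes 1/20.
Hamid predeceased; the 1/20 allotted to Hamid's branch passes to Hamid's issue by representation.
The 1/20 is divided into 4 equal shares of 1/80 among Ibtisam, Bashir, Layth, Zuhair.
Ibtisam predeceased; the 1/80 allotted to Ibtisam's branch passes to Ibtisam's issue by representation.
Rashida is the sole taker at this level and receives the full 1/80.
Bashir is living and takes 1/80.
Layth is living and takes 1/80.
Zuhair is living and takes 1/80.
Nabil is living and takes 1/20.
Hanan is living and takes 3/20.

Amira 3/20; Bashir 1/80; Ghada 3/40; Hanan 3/20; Layth 1/80; Maysoon 1/20; Nabil 1/20; Rashida 1/80; Samir 3/80; Tariq 3/80; Widad 2/5; Zuhair 1/80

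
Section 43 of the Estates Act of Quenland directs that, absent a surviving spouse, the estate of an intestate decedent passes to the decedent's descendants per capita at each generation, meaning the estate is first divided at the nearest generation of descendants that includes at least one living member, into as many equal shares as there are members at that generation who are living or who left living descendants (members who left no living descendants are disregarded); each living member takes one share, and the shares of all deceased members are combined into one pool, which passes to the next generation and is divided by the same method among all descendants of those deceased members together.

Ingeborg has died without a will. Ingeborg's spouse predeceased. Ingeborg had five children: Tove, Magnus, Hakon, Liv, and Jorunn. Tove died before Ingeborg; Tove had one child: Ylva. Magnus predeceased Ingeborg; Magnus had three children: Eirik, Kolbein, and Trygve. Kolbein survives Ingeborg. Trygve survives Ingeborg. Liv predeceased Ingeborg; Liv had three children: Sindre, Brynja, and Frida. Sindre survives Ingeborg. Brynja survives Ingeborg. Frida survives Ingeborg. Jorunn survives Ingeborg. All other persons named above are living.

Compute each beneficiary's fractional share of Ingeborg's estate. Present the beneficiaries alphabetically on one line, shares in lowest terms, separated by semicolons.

Brynja 3/35; Eirik 3/35; Frida 3/35; Hakon 1/5; Jorunn 1/5; Kolbein 3/35; Sindre 3/35; Trygve 3/35; Ylva 3/35

There is no surviving spouse, so the entire estate passes to Ingeborg's descendants per capita at each generation.
At generation 1 (Tove, Magnus, Hakon, Liv, Jorunn) there are 5 shares of (1)/5 = 1/5 each.
Living: Hakon and Jorunn — each takes 1/5.
Deceased: Tove, Magnus, and Liv. Their combined 3/5 is pooled and carried to generation 2.
At generation 2 (Ylva, Eirik, Kolbein, Trygve, Sindre, Brynja, Frida) there are 7 shares of (3/5)/7 = 3/35 each.
Living: Ylva, Eirik, Kolbein, Trygve, Sindre, Brynja, and Frida — each takes 3/35.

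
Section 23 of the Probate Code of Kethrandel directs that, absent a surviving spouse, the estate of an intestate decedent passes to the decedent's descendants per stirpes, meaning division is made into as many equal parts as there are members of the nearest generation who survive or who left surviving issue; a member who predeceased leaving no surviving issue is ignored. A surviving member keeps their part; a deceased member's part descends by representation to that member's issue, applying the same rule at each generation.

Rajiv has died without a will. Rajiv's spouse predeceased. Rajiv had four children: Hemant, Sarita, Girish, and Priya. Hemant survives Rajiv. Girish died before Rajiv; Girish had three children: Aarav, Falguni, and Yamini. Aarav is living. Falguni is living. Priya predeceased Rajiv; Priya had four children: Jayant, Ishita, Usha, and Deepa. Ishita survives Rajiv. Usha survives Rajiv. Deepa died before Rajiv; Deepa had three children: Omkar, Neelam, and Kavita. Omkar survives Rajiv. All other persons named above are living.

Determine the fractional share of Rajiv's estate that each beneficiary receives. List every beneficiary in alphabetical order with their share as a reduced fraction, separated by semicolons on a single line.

Aarav 1/12; Falguni 1/12; Hemant 1/4; Ishita 1/16; Jayant 1/16; Kavita 1/48; Neelam 1/48; Omkar 1/48; Sarita 1/4; Usha 1/16; Yamini 1/12

There is no surviving spouse, so the entire estate passes to Rajiv's descendants per stirpes.
The estate is divided into 4 equal shares of 1/4 among Hemant, Sarita, Girish, Priya.
Hemant is living and takes 1/4.
Sarita is living and takes 1/4.
Girish predeceased; the 1/4 allotted to Girish's branch passes to Girish's issue by representation.
The 1/4 is divided into 3 equal shares of 1/12 among Aarav, Falguni, Yamini.
Aarav is living and takes 1/12.
Falguni is living and takes 1/12.
Yamini is living and takes 1/12.
Priya predeceased; the 1/4 allotted to Priya's branch passes to Priya's issue by representation.
The 1/4 is divided into 4 equal shares of 1/16 among Jayant, Ishita, Usha, Deepa.
Jayant is living and takes 1/16.
Ishita is living and takes 1/16.
Usha is living and takes 1/16.
Deepa predeceased; the 1/16 allotted to Deepa's branch passes to Deepa's issue by representation.
The 1/16 is divided into 3 equal shares of 1/48 among Omkar, Neelam, Kavita.
Omkar is living and takes 1/48.
Neelam is living and takes 1/48.
Kavita is living and takes 1/48.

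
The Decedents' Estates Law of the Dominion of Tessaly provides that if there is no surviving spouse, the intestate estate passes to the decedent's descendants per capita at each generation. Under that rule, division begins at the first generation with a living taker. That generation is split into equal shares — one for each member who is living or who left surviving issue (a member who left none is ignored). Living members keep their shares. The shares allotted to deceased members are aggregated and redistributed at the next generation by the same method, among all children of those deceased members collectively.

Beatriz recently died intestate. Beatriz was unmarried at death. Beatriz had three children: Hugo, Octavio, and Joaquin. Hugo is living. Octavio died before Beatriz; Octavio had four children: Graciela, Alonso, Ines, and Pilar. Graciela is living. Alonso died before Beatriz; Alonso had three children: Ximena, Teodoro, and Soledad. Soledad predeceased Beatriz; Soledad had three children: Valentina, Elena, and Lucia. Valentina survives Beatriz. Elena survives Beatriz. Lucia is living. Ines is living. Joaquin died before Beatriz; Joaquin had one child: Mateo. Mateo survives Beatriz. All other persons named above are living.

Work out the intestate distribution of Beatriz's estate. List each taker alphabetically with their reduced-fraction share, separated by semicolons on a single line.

Elena 2/135; Graciela 2/15; Hugo 1/3; Ines 2/15; Lucia 2/135; Mateo 2/15; Pilar 2/15; Teodoro 2/45; Valentina 2/135; Ximena 2/45

There is no surviving spouse, so the entire estate passes to Beatriz's descendants per capita at each generation.
At generation 1 (Hugo, Octavio, Joaquin) there are 3 shares of (1)/3 = 1/3 each.
Living: Hugo — each takes 1/3.
Deceased: Octavio and Joaquin. Their combined 2/3 is pooled and carried to generation 2.
At generation 2 (Graciela, Alonso, Ines, Pilar, Mateo) there are 5 shares of (2/3)/5 = 2/15 each.
Living: Graciela, Ines, Pilar, and Mateo — each takes 2/15.
Deceased: Alonso. That 2/15 share is carried to generation 3.
At generation 3 (Ximena, Teodoro, Soledad) there are 3 shares of (2/15)/3 = 2/45 each.
Living: Ximena and Teodoro — each takes 2/45.
Deceased: Soledad. That 2/45 share is carried to generation 4.
At generation 4 (Valentina, Elena, Lucia) there are 3 shares of (2/45)/3 = 2/135 each.
Living: Valentina, Elena, and Lucia — each takes 2/135.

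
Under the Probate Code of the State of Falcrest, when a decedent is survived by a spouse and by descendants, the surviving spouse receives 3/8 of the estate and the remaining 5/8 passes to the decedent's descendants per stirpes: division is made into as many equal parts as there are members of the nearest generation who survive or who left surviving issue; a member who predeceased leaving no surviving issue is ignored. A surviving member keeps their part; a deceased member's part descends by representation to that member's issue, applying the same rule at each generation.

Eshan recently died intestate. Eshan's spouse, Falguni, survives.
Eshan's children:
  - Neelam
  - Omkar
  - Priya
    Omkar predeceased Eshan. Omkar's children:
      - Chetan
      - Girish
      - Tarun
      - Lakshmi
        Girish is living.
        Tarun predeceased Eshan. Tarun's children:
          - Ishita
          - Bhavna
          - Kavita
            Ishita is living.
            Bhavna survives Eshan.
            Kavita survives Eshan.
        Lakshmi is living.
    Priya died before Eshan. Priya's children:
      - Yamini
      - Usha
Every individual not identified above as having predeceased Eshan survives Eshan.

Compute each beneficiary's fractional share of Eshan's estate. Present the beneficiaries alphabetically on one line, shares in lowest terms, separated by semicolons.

Falguni, as surviving spouse, takes 3/8.
The remaining 5/8 passes to Eshan's descendants per stirpes.
The 5/8 is divided into 3 equal shares of 5/24 among Neelam, Omkar, Priya.
Neelam is living and takes 5/24.
Omkar predeceased; the 5/24 allotted to Omkar's branch passes to Omkar's issue by representation.
The 5/24 is divided into 4 equal shares of 5/96 among Chetan, Girish, Tarun, Lakshmi.
Chetan is living and takes 5/96.
Girish is living and takes 5/96.
Tarun predeceased; the 5/96 allotted to Tarun's branch passes to Tarun's issue by representation.
The 5/96 is divided into 3 equal shares of 5/288 among Ishita, Bhavna, Kavita.
Ishita is living and takes 5/288.
Bhavna is living and takes 5/288.
Kavita is living and takes 5/288.
Lakshmi is living and takes 5/96.
Priya predeceased; the 5/24 allotted to Priya's branch passes to Priya's issue by representation.
The 5/24 is divided into 2 equal shares of 5/48 among Yamini, Usha.
Yamini is living and takes 5/48.
Usha is living and takes 5/48.

Bhavna 5/288; Chetan 5/96; Falguni 3/8; Girish 5/96; Ishita 5/288; Kavita 5/288; Lakshmi 5/96; Neelam 5/24; Usha 5/48; Yamini 5/48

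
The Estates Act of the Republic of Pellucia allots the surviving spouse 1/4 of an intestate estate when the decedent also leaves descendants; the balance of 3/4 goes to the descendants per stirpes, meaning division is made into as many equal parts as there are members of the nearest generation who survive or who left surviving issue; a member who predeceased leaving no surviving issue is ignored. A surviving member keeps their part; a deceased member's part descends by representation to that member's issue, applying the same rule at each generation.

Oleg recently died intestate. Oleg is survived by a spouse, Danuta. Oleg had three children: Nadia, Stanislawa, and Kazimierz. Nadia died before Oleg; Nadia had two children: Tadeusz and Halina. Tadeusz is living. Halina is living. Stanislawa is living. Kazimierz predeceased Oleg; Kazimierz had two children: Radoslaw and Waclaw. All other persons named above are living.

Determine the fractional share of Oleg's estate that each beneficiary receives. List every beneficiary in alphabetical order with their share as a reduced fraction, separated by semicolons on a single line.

Danuta 1/4; Halina 1/8; Radoslaw 1/8; Stanislawa 1/4; Tadeusz 1/8; Waclaw 1/8

Danuta, as surviving spouse, takes 1/4.
The remaining 3/4 passes to Oleg's descendants per stirpes.
The 3/4 is divided into 3 equal shares of 1/4 among Nadia, Stanislawa, Kazimierz.
Nadia predeceased; the 1/4 allotted to Nadia's branch passes to Nadia's issue by representation.
The 1/4 is divided into 2 equal shares of 1/8 among Tadeusz, Halina.
Tadeusz is living and takes 1/8.
Halina is living and takes 1/8.
Stanislawa is living and takes 1/4.
Kazimierz predeceased; the 1/4 allotted to Kazimierz's branch passes to Kazimierz's issue by representation.
The 1/4 is divided into 2 equal shares of 1/8 among Radoslaw, Waclaw.
Radoslaw is living and takes 1/8.
Waclaw is living and takes 1/8.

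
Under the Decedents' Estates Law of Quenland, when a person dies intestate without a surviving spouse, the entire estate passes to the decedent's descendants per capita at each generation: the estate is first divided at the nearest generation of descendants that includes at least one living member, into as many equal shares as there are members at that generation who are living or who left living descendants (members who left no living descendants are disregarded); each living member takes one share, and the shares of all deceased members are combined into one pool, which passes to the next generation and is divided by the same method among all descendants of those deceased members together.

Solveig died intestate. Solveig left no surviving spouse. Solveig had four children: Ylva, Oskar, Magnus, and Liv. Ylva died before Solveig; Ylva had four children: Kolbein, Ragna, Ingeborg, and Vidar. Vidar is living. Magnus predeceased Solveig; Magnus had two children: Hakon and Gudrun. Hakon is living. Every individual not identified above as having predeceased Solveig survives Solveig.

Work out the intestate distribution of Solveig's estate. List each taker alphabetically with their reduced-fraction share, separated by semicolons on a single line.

There is no surviving spouse, so the entire estate passes to Solveig's descendants per capita at each generation.
At generation 1 (Ylva, Oskar, Magnus, Liv) there are 4 shares of (1)/4 = 1/4 each.
Living: Oskar and Liv — each takes 1/4.
Deceased: Ylva and Magnus. Their combined 1/2 is pooled and carried to generation 2.
At generation 2 (Kolbein, Ragna, Ingeborg, Vidar, Hakon, Gudrun) there are 6 shares of (1/2)/6 = 1/12 each.
Living: Kolbein, Ragna, Ingeborg, Vidar, Hakon, and Gudrun — each takes 1/12.

Gudrun 1/12; Hakon 1/12; Ingeborg 1/12; Kolbein 1/12; Liv 1/4; Oskar 1/4; Ragna 1/12; Vidar 1/12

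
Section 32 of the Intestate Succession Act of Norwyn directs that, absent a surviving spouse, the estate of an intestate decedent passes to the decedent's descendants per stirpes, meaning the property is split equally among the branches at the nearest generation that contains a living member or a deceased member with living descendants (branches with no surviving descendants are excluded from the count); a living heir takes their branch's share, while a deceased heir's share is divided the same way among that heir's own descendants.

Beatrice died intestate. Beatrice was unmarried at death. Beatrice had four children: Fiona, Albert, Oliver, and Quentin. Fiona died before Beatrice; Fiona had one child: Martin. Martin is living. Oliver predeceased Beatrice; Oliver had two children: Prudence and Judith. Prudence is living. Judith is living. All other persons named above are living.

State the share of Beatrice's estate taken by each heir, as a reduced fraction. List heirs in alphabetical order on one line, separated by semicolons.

Albert 1/4; Judith 1/8; Martin 1/4; Prudence 1/8; Quentin 1/4

There is no surviving spouse, so the entire estate passes to Beatrice's descendants per stirpes.
The estate is divided into 4 equal shares of 1/4 among Fiona, Albert, Oliver, Quentin.
Fiona predeceased; the 1/4 allotted to Fiona's branch passes to Fiona's issue by representation.
Martin is the sole taker at this level and receives the full 1/4.
Albert is living and takes 1/4.
Oliver predeceased; the 1/4 allotted to Oliver's branch passes to Oliver's issue by representation.
The 1/4 is divided into 2 equal shares of 1/8 among Prudence, Judith.
Prudence is living and takes 1/8.
Judith is living and takes 1/8.
Quentin is living and takes 1/4.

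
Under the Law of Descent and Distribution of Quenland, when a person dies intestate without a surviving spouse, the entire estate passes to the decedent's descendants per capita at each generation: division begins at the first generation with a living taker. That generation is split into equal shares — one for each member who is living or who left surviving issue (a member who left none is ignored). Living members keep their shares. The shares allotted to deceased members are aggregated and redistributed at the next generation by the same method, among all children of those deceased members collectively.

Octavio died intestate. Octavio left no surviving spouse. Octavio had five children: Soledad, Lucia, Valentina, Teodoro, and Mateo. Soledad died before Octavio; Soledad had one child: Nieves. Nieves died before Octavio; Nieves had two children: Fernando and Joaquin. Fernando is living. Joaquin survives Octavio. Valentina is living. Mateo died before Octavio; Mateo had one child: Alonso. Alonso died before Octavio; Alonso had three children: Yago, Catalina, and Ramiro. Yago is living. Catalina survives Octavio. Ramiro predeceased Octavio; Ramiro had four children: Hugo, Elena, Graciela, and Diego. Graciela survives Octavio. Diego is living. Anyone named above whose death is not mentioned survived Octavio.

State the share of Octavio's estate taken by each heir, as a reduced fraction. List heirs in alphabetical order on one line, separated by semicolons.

Catalina 2/25; Diego 1/50; Elena 1/50; Fernando 2/25; Graciela 1/50; Hugo 1/50; Joaquin 2/25; Lucia 1/5; Teodoro 1/5; Valentina 1/5; Yago 2/25

There is no surviving spouse, so the entire estate passes to Octavio's descendants per capita at each generation.
At generation 1 (Soledad, Lucia, Valentina, Teodoro, Mateo) there are 5 shares of (1)/5 = 1/5 each.
Living: Lucia, Valentina, and Teodoro — each takes 1/5.
Deceased: Soledad and Mateo. Their combined 2/5 is pooled and carried to generation 2.
At generation 2 (Nieves, Alonso) there are 2 shares of (2/5)/2 = 1/5 each.
Deceased: Nieves and Alonso. Their combined 2/5 is pooled and carried to generation 3.
At generation 3 (Fernando, Joaquin, Yago, Catalina, Ramiro) there are 5 shares of (2/5)/5 = 2/25 each.
Living: Fernando, Joaquin, Yago, and Catalina — each takes 2/25.
Deceased: Ramiro. That 2/25 share is carried to generation 4.
At generation 4 (Hugo, Elena, Graciela, Diego) there are 4 shares of (2/25)/4 = 1/50 each.
Living: Hugo, Elena, Graciela, and Diego — each takes 1/50.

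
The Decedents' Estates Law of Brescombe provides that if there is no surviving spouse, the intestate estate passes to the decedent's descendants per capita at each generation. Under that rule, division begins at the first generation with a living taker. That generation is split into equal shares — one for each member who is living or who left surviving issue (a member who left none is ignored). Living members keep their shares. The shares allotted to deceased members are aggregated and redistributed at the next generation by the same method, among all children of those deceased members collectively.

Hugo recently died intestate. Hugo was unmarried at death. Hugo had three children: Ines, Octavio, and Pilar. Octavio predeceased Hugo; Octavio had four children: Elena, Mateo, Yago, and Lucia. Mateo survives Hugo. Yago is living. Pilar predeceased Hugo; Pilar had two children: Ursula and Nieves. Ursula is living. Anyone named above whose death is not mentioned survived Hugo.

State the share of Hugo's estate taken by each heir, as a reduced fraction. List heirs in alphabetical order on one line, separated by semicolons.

There is no surviving spouse, so the entire estate passes to Hugo's descendants per capita at each generation.
At generation 1 (Ines, Octavio, Pilar) there are 3 shares of (1)/3 = 1/3 each.
Living: Ines — each takes 1/3.
Deceased: Octavio and Pilar. Their combined 2/3 is pooled and carried to generation 2.
At generation 2 (Elena, Mateo, Yago, Lucia, Ursula, Nieves) there are 6 shares of (2/3)/6 = 1/9 each.
Living: Elena, Mateo, Yago, Lucia, Ursula, and Nieves — each takes 1/9.

Elena 1/9; Ines 1/3; Lucia 1/9; Mateo 1/9; Nieves 1/9; Ursula 1/9; Yago 1/9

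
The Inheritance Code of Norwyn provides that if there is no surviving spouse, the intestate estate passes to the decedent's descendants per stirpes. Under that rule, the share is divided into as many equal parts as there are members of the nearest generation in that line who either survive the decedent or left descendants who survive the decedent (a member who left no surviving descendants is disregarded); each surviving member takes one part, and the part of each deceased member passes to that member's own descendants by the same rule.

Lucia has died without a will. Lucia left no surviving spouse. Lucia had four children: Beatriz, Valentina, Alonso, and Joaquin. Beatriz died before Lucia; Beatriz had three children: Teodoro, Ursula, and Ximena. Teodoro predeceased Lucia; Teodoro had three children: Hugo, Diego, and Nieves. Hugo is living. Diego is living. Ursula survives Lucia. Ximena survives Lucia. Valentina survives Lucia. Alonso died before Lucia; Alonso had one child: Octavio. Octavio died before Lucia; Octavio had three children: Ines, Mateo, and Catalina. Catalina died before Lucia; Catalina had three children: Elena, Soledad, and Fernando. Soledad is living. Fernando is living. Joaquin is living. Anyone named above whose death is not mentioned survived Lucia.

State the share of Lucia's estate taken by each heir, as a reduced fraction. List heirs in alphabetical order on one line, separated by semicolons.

There is no surviving spouse, so the entire estate passes to Lucia's descendants per stirpes.
The estate is divided into 4 equal shares of 1/4 among Beatriz, Valentina, Alonso, Joaquin.
Beatriz predeceased; the 1/4 allotted to Beatriz's branch passes to Beatriz's issue by representation.
The 1/4 is divided into 3 equal shares of 1/12 among Teodoro, Ursula, Ximena.
Teodoro predeceased; the 1/12 allotted to Teodoro's branch passes to Teodoro's issue by representation.
The 1/12 is divided into 3 equal shares of 1/36 among Hugo, Diego, Nieves.
Hugo is living and takes 1/36.
Diego is living and takes 1/36.
Nieves is living and takes 1/36.
Ursula is living and takes 1/12.
Ximena is living and takes 1/12.
Valentina is living and takes 1/4.
Alonso predeceased; the 1/4 allotted to Alonso's branch passes to Alonso's issue by representation.
Octavio's line is the sole branch at this level, so the full 1/4 passes to Octavio's issue by representation.
The 1/4 is divided into 3 equal shares of 1/12 among Ines, Mateo, Catalina.
Ines is living and takes 1/12.
Mateo is living and takes 1/12.
Catalina predeceased; the 1/12 allotted to Catalina's branch passes to Catalina's issue by representation.
The 1/12 is divided into 3 equal shares of 1/36 among Elena, Soledad, Fernando.
Elena is living and takes 1/36.
Soledad is living and takes 1/36.
Fernando is living and takes 1/36.
Joaquin is living and takes 1/4.

Diego 1/36; Elena 1/36; Fernando 1/36; Hugo 1/36; Ines 1/12; Joaquin 1/4; Mateo 1/12; Nieves 1/36; Soledad 1/36; Ursula 1/12; Valentina 1/4; Ximena 1/12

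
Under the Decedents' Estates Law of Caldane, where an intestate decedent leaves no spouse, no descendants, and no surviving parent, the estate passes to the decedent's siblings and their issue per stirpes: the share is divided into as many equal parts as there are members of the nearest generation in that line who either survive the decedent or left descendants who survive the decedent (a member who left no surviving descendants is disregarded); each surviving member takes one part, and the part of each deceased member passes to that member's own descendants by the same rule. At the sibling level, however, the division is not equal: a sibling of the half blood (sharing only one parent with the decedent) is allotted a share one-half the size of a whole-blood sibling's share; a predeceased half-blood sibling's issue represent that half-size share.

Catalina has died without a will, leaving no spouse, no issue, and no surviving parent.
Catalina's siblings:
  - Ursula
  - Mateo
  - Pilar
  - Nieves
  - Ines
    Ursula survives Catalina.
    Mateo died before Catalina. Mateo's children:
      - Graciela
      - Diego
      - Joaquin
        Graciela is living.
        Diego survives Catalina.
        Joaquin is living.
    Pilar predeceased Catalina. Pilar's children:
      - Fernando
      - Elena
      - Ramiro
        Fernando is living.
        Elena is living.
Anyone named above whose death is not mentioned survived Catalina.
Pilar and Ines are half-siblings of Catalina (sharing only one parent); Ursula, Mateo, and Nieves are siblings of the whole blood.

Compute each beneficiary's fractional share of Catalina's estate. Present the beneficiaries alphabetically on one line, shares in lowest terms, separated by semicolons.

Diego 1/12; Elena 1/24; Fernando 1/24; Graciela 1/12; Ines 1/8; Joaquin 1/12; Nieves 1/4; Ramiro 1/24; Ursula 1/4

No spouse, descendants, or parent survives, so the estate passes to Catalina's siblings per stirpes.
Half-blood siblings count for one-half the weight of whole-blood siblings at the initial division.
Dividing 1 in proportion to weights (total weight 4): Ursula (weight 1) → 1/4; Mateo (weight 1) → 1/4; Pilar (weight 1/2) → 1/8; Nieves (weight 1) → 1/4; Ines (weight 1/2) → 1/8.
Ursula is living and takes 1/4.
Mateo predeceased; the 1/4 allotted to Mateo's branch passes to Mateo's issue by representation.
The 1/4 is divided into 3 equal shares of 1/12 among Graciela, Diego, Joaquin.
Graciela is living and takes 1/12.
Diego is living and takes 1/12.
Joaquin is living and takes 1/12.
Pilar predeceased; the 1/8 allotted to Pilar's branch passes to Pilar's issue by representation.
The 1/8 is divided into 3 equal shares of 1/24 among Fernando, Elena, Ramiro.
Fernando is living and takes 1/24.
Elena is living and takes 1/24.
Ramiro is living and takes 1/24.
Nieves is living and takes 1/4.
Ines is living and takes 1/8.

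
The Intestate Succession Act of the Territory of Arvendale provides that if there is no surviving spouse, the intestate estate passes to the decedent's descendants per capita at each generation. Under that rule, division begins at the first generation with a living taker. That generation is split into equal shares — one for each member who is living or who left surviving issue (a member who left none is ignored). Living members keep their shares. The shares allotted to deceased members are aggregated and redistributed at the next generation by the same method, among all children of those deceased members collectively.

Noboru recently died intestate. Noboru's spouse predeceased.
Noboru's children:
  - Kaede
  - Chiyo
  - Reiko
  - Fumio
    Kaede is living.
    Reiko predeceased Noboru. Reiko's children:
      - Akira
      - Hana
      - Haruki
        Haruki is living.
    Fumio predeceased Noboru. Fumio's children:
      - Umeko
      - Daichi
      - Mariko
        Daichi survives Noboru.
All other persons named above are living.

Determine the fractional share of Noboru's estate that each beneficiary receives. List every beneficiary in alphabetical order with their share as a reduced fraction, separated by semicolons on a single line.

Akira 1/12; Chiyo 1/4; Daichi 1/12; Hana 1/12; Haruki 1/12; Kaede 1/4; Mariko 1/12; Umeko 1/12

There is no surviving spouse, so the entire estate passes to Noboru's descendants per capita at each generation.
At generation 1 (Kaede, Chiyo, Reiko, Fumio) there are 4 shares of (1)/4 = 1/4 each.
Living: Kaede and Chiyo — each takes 1/4.
Deceased: Reiko and Fumio. Their combined 1/2 is pooled and carried to generation 2.
At generation 2 (Akira, Hana, Haruki, Umeko, Daichi, Mariko) there are 6 shares of (1/2)/6 = 1/12 each.
Living: Akira, Hana, Haruki, Umeko, Daichi, and Mariko — each takes 1/12.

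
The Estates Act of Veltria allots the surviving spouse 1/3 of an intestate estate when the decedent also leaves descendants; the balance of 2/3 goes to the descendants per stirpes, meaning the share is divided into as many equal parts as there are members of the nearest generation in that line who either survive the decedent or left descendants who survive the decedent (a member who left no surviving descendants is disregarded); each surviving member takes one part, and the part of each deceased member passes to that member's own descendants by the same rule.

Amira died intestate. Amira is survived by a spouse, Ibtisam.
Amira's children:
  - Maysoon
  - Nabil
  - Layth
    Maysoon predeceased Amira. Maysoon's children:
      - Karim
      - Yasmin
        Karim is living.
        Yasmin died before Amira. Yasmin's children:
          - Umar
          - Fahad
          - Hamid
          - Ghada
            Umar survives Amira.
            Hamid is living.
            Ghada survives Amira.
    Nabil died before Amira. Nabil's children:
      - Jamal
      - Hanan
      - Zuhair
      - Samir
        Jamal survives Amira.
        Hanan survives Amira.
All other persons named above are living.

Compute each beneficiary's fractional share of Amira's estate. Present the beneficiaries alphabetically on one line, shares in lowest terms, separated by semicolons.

Ibtisam, as surviving spouse, takes 1/3.
The remaining 2/3 passes to Amira's descendants per stirpes.
The 2/3 is divided into 3 equal shares of 2/9 among Maysoon, Nabil, Layth.
Maysoon predeceased; the 2/9 allotted to Maysoon's branch passes to Maysoon's issue by representation.
The 2/9 is divided into 2 equal shares of 1/9 among Karim, Yasmin.
Karim is living and takes 1/9.
Yasmin predeceased; the 1/9 allotted to Yasmin's branch passes to Yasmin's issue by representation.
The 1/9 is divided into 4 equal shares of 1/36 among Umar, Fahad, Hamid, Ghada.
Umar is living and takes 1/36.
Fahad is living and takes 1/36.
Hamid is living and takes 1/36.
Ghada is living and takes 1/36.
Nabil predeceased; the 2/9 allotted to Nabil's branch passes to Nabil's issue by representation.
The 2/9 is divided into 4 equal shares of 1/18 among Jamal, Hanan, Zuhair, Samir.
Jamal is living and takes 1/18.
Hanan is living and takes 1/18.
Zuhair is living and takes 1/18.
Samir is living and takes 1/18.
Layth is living and takes 2/9.

Fahad 1/36; Ghada 1/36; Hamid 1/36; Hanan 1/18; Ibtisam 1/3; Jamal 1/18; Karim 1/9; Layth 2/9; Samir 1/18; Umar 1/36; Zuhair 1/18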